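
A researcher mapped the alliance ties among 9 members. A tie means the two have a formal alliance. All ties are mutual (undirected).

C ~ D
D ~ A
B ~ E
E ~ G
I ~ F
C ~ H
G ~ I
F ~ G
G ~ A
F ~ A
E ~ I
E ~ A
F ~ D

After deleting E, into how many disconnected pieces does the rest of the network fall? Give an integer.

Without E, the remaining ties split the others into: {A, C, D, F, G, H, I}; {B}.
That's 2 separate components.

2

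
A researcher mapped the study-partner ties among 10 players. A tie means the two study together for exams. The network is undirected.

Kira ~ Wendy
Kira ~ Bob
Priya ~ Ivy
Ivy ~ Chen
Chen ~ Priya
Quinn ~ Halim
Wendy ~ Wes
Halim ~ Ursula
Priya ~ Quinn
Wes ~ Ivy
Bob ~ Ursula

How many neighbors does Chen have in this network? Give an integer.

2

Chen is directly tied to Ivy and Priya. That is 2 neighbors, so the degree of Chen is 2.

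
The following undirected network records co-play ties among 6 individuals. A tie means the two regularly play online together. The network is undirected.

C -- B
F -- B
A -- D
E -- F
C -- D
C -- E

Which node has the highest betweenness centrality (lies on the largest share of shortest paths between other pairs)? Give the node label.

C

Unnormalized betweenness of each node: A:0, B:3/2, C:13/2, D:4, E:3/2, F:1/2.
C has the largest value, 13/2, making it the main broker — the node through which the most shortest paths run.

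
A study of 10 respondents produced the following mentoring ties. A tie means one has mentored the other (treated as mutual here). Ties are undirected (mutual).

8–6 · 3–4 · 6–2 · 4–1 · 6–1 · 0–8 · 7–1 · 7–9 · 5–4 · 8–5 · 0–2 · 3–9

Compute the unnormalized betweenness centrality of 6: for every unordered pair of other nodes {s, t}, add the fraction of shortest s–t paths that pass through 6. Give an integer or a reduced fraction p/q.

67/6

Pairs whose geodesics pass through 6 — 7–8: 1; 7–0: 2/2; 7–2: 1; 9–8: 1/2; 9–0: 2/3; 9–2: 1; 3–2: 1; 4–2: 1; 5–2: 1/2; 8–2: 1/2; 8–1: 1; 0–1: 2/2; 2–1: 1.
All other pairs contribute 0.
Summing the contributions gives betweenness(6) = 67/6.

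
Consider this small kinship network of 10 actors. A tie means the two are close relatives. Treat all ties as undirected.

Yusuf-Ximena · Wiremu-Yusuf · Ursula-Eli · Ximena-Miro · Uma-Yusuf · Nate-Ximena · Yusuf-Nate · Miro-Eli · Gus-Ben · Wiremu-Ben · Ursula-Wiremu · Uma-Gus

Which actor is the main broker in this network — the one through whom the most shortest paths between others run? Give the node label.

Yusuf

Unnormalized betweenness of each node: Ben:3, Eli:5/2, Gus:1, Miro:7/2, Nate:0, Uma:4, Ursula:5, Wiremu:25/2, Ximena:7, Yusuf:31/2.
Yusuf has the largest value, 31/2, making it the main broker — the node through which the most shortest paths run.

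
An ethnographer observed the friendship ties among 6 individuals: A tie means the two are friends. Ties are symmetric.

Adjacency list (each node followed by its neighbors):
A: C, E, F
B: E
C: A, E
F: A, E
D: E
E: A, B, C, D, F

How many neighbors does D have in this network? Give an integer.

D is directly tied to E. That is 1 neighbor, so the degree of D is 1.

1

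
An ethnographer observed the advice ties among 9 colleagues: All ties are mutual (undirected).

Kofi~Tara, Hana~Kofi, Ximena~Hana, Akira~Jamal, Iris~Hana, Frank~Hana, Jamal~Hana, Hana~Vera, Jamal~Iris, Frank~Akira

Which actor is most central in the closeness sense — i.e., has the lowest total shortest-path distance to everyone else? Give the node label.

Hana

Farness (sum of distances to all others) for each node — Akira:19, Frank:15, Hana:10, Iris:15, Jamal:14, Kofi:15, Tara:22, Vera:17, Ximena:17.
The smallest farness is 10, for Hana, so Hana has the highest closeness.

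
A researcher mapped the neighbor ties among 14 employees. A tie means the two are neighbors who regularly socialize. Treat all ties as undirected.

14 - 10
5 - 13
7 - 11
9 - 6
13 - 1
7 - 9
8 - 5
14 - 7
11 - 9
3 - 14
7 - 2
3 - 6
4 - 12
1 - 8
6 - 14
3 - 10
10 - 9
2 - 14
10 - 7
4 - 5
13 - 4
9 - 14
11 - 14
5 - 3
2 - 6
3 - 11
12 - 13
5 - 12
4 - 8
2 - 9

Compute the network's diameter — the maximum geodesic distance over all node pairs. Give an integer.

5

Eccentricity of each node (its greatest distance to any other): 1:5, 2:5, 3:3, 4:4, 5:3, 6:4, 7:5, 8:4, 9:5, 10:4, 11:4, 12:4, 13:4, 14:4.
The maximum eccentricity is 5, realized for instance by the pair 9–1 via 9 – 10 – 3 – 5 – 13 – 1. So the diameter is 5.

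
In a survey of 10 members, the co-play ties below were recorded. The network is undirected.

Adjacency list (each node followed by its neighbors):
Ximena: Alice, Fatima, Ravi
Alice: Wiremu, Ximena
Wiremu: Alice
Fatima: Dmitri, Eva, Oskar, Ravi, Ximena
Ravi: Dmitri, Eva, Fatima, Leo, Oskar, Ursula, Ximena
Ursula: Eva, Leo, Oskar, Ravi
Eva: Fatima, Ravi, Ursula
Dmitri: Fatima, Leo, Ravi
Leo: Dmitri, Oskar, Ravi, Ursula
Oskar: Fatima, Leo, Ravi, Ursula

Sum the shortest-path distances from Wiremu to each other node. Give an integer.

29

Distances from Wiremu: Alice:1, Dmitri:4, Eva:4, Fatima:3, Leo:4, Oskar:4, Ravi:3, Ursula:4, Ximena:2.
Sum = 1 + 4 + 4 + 3 + 4 + 4 + 3 + 4 + 2 = 29.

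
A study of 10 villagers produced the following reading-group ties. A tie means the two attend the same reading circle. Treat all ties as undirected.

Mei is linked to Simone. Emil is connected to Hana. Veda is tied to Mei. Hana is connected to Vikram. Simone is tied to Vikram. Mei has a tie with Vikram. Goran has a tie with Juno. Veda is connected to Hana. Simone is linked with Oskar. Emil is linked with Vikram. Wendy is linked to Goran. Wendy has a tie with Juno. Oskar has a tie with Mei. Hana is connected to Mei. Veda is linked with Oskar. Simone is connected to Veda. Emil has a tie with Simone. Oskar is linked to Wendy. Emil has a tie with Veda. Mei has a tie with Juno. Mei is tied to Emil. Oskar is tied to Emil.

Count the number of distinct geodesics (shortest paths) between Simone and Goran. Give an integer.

2

The shortest distance is 3. The length-3 paths are: Simone–Oskar–Wendy–Goran; Simone–Mei–Juno–Goran.
That gives 2 distinct shortest paths.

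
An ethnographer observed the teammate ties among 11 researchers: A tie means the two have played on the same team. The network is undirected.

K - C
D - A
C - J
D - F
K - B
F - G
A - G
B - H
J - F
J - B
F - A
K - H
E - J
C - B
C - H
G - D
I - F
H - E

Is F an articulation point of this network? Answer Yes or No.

Yes

Removing F leaves {A, D, and G} with no path to {I}, so the network splits into 3 components. F is a cut vertex.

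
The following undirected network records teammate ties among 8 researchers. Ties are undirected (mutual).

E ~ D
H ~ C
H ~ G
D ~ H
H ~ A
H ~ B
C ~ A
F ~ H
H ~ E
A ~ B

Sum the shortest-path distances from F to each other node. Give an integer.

13

Distances from F: A:2, B:2, C:2, D:2, E:2, G:2, H:1.
Sum = 2 + 2 + 2 + 2 + 2 + 2 + 1 = 13.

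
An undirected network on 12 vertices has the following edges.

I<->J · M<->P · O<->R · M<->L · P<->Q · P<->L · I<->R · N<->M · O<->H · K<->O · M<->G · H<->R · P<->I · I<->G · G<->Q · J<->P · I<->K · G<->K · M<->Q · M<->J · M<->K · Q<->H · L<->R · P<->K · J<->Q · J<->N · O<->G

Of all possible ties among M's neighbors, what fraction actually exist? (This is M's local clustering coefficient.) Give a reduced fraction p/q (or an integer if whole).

8/21

M's neighbors: G, J, K, L, N, P, and Q (k = 7).
Possible neighbor pairs: C(7,2) = 21. Edges among them: G–K, G–Q, J–N, J–P, J–Q, K–P, L–P, P–Q → e = 8.
Clustering(M) = 8/21.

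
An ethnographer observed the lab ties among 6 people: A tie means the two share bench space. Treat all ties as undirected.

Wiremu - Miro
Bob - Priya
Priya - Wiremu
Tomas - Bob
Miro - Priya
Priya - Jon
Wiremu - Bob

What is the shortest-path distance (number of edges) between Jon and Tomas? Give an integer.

3

One shortest route is Jon – Priya – Bob – Tomas, which uses 3 edges, and at distance 2 from Jon we only reach {Bob, Miro, Wiremu}, which does not include Tomas. So d(Jon,Tomas) = 3.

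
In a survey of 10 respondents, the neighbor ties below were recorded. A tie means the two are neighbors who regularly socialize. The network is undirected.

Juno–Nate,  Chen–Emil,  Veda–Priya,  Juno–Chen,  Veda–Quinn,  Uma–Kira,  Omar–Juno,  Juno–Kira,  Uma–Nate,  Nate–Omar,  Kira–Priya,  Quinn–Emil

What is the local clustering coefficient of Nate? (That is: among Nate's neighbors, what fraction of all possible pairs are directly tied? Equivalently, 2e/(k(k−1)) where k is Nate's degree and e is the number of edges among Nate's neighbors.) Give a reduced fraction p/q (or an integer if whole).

1/3

Nate's neighbors: Juno, Omar, and Uma (k = 3).
Possible neighbor pairs: C(3,2) = 3. Edges among them: Juno–Omar → e = 1.
Clustering(Nate) = 1/3.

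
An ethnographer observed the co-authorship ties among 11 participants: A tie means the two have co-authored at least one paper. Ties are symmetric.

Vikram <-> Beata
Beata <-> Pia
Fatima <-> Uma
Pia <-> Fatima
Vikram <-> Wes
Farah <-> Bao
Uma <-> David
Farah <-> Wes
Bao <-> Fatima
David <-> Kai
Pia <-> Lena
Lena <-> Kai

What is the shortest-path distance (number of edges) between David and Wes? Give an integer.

5

One shortest route is David – Uma – Fatima – Bao – Farah – Wes, which uses 5 edges, and at distance 4 from David we only reach {Beata, Farah}, which does not include Wes. So d(David,Wes) = 5.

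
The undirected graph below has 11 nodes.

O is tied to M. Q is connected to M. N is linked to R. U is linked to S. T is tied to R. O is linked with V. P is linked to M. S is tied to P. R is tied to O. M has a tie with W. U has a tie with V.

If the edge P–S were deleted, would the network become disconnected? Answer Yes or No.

Even without that edge, P still reaches S via P – M – O – V – U – S, so the network stays connected. Not a bridge.

No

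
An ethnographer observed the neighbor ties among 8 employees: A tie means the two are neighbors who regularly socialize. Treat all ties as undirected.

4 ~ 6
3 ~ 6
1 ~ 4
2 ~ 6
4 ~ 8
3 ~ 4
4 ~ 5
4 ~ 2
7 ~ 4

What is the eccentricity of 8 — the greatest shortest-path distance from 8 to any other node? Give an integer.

2

Distances from 8: 1:2, 2:2, 3:2, 4:1, 5:2, 6:2, 7:2.
The largest is 2 (to 5, 6, 7, 1, 3, and 2), so the eccentricity of 8 is 2.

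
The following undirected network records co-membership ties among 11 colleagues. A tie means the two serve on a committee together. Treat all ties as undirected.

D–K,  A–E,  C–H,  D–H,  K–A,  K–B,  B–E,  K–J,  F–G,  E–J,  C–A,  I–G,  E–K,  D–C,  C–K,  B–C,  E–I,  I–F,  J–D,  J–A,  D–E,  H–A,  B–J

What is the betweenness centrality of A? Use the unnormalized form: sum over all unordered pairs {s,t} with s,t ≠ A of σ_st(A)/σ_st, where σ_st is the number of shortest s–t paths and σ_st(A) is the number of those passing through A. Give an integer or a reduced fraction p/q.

Pairs whose geodesics pass through A — K–H: 1/3; E–H: 1/2; E–C: 1/4; H–J: 1/2; H–I: 1/2; H–F: 1/2; H–G: 1/2; J–C: 1/4; C–I: 1/4; C–F: 1/4; C–G: 1/4.
All other pairs contribute 0.
Summing the contributions gives betweenness(A) = 49/12.

49/12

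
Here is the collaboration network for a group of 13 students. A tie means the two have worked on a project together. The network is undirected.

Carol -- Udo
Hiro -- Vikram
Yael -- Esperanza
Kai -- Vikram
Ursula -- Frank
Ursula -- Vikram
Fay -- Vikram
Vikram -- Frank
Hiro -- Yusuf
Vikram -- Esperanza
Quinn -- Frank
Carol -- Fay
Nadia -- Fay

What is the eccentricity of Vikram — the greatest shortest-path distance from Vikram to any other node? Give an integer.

Distances from Vikram: Carol:2, Esperanza:1, Fay:1, Frank:1, Hiro:1, Kai:1, Nadia:2, Quinn:2, Udo:3, Ursula:1, Yael:2, Yusuf:2.
The largest is 3 (to Udo), so the eccentricity of Vikram is 3.

3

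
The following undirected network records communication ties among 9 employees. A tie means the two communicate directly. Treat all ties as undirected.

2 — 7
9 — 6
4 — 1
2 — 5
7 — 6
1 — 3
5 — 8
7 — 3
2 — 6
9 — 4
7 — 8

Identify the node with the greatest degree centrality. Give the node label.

Degrees — 1:2, 2:3, 3:2, 4:2, 5:2, 6:3, 7:4, 8:2, 9:2.
The maximum is 4, attained only by 7.

7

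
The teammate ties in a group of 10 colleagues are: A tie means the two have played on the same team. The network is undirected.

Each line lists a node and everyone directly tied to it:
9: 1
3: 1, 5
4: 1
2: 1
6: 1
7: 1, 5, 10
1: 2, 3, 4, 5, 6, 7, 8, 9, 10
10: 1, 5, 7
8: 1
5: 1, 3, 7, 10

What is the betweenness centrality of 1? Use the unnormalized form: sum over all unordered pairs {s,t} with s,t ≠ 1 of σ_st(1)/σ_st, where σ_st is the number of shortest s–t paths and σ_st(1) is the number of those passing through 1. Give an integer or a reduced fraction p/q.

Pairs whose geodesics pass through 1 — 2–10: 1; 2–5: 1; 2–7: 1; 2–6: 1; 2–8: 1; 2–4: 1; 2–9: 1; 2–3: 1; 10–6: 1; 10–8: 1; 10–4: 1; 10–9: 1; 10–3: 1/2; 5–6: 1 … (+18 more pairs).
All other pairs contribute 0.
Summing the contributions gives betweenness(1) = 31.

31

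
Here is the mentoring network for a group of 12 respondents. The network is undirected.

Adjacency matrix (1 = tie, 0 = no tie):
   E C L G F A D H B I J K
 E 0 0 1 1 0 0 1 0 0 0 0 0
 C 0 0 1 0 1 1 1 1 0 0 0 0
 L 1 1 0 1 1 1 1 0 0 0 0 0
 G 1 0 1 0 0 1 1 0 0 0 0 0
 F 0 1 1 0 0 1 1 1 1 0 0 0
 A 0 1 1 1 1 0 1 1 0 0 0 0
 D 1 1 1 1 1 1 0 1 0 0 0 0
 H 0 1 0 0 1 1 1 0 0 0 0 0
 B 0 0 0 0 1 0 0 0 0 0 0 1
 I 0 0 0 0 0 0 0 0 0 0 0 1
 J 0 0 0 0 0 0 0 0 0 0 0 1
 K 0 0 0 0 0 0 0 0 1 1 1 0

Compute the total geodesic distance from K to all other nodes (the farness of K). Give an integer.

28

Distances from K: A:3, B:1, C:3, D:3, E:4, F:2, G:4, H:3, I:1, J:1, L:3.
Sum = 3 + 1 + 3 + 3 + 4 + 2 + 4 + 3 + 1 + 1 + 3 = 28.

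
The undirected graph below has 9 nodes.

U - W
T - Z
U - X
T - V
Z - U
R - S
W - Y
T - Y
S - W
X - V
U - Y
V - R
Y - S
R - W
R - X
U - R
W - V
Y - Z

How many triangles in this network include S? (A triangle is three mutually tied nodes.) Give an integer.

2

S's neighbors: R, W, and Y.
Neighbor pairs that are themselves tied: S–R–W; S–W–Y. Each forms one triangle with S, for 2 in total.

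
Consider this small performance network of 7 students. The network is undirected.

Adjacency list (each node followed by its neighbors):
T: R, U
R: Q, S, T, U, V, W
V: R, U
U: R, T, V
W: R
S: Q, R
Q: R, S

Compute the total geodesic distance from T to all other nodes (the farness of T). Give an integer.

10

Distances from T: Q:2, R:1, S:2, U:1, V:2, W:2.
Sum = 2 + 1 + 2 + 1 + 2 + 2 = 10.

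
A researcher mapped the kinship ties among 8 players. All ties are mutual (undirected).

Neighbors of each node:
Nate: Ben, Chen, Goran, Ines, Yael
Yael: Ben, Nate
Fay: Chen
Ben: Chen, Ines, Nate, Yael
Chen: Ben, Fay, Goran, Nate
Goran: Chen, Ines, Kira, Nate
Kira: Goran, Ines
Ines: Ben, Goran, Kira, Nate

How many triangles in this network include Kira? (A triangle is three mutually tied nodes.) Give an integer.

Kira's neighbors: Goran and Ines.
Neighbor pairs that are themselves tied: Kira–Goran–Ines. Each forms one triangle with Kira, for 1 in total.

1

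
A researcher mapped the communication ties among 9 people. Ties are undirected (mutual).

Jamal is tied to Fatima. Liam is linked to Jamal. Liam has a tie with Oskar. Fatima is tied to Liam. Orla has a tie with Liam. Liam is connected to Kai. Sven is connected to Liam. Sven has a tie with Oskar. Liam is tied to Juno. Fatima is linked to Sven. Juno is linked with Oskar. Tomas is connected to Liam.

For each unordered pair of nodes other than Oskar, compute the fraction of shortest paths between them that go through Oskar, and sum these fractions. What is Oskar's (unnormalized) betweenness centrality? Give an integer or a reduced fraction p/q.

1/2

Pairs whose geodesics pass through Oskar — Juno–Sven: 1/2.
All other pairs contribute 0.
Summing the contributions gives betweenness(Oskar) = 1/2.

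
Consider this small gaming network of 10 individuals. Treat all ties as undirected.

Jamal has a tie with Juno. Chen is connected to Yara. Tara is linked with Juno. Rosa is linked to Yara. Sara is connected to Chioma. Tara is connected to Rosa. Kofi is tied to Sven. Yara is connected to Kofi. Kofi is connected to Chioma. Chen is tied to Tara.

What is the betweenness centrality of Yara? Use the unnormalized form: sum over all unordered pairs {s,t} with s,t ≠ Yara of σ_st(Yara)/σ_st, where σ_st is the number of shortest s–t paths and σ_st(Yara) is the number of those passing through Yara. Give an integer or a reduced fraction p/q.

41/2

Pairs whose geodesics pass through Yara — Sven–Tara: 2/2; Sven–Rosa: 1; Sven–Chen: 1; Sven–Juno: 2/2; Sven–Jamal: 2/2; Tara–Chioma: 2/2; Tara–Kofi: 2/2; Tara–Sara: 2/2; Chioma–Rosa: 1; Chioma–Chen: 1; Chioma–Juno: 2/2; Chioma–Jamal: 2/2; Rosa–Kofi: 1; Rosa–Chen: 1/2 … (+7 more pairs).
All other pairs contribute 0.
Summing the contributions gives betweenness(Yara) = 41/2.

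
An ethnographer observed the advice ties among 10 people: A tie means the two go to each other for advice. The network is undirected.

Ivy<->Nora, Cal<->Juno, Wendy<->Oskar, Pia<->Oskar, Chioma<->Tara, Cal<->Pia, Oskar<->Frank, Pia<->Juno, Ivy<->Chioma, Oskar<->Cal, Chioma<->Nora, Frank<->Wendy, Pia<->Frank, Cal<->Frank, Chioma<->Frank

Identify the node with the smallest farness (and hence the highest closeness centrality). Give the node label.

Frank

Farness (sum of distances to all others) for each node — Cal:17, Chioma:15, Frank:13, Ivy:22, Juno:24, Nora:22, Oskar:17, Pia:17, Tara:23, Wendy:20.
The smallest farness is 13, for Frank, so Frank has the highest closeness.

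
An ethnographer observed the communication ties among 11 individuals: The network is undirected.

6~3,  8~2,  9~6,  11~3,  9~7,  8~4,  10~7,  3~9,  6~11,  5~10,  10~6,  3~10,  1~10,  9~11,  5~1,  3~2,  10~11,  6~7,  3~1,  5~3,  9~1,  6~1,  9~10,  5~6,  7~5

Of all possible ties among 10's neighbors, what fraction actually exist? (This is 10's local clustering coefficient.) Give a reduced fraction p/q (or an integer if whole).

10's neighbors: 1, 3, 5, 6, 7, 9, and 11 (k = 7).
Possible neighbor pairs: C(7,2) = 21. Edges among them: 1–3, 1–5, 1–6, 1–9, 3–5, 3–6, 3–9, 3–11, 5–6, 5–7, 6–7, 6–9, 6–11, 7–9, 9–11 → e = 15.
Clustering(10) = 15/21 = 5/7.

5/7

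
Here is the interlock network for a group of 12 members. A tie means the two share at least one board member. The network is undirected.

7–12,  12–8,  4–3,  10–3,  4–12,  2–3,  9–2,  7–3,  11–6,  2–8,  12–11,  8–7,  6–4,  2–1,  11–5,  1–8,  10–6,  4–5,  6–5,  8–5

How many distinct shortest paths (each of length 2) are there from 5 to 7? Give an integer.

1

The shortest distance is 2, and the only length-2 path is 5–8–7. So there is exactly 1 shortest path.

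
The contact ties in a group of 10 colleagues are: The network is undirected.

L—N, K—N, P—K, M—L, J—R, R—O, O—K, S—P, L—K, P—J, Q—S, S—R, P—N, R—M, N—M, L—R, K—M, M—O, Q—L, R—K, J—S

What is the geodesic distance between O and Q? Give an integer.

3

One shortest route is O – R – S – Q, which uses 3 edges, and at distance 2 from O we only reach {J, L, N, P, S}, which does not include Q. So d(O,Q) = 3.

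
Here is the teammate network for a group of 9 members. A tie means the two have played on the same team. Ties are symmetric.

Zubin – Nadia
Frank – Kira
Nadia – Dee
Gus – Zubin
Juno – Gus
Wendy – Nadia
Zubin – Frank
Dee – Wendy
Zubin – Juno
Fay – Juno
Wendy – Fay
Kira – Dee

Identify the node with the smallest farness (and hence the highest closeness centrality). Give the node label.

Zubin

Farness (sum of distances to all others) for each node — Dee:15, Fay:16, Frank:16, Gus:17, Juno:15, Kira:17, Nadia:13, Wendy:15, Zubin:12.
The smallest farness is 12, for Zubin, so Zubin has the highest closeness.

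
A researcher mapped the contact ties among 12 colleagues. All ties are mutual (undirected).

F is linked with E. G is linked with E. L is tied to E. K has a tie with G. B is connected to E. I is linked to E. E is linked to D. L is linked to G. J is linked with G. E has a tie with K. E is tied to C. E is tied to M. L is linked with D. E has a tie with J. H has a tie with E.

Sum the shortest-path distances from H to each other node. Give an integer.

Distances from H: B:2, C:2, D:2, E:1, F:2, G:2, I:2, J:2, K:2, L:2, M:2.
Sum = 2 + 2 + 2 + 1 + 2 + 2 + 2 + 2 + 2 + 2 + 2 = 21.

21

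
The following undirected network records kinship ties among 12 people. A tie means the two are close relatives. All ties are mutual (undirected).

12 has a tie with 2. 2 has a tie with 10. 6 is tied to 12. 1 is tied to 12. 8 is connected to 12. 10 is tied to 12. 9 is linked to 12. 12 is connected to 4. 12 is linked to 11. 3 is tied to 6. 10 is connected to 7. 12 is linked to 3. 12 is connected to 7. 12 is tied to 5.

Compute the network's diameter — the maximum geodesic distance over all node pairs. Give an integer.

2

Eccentricity of each node (its greatest distance to any other): 1:2, 2:2, 3:2, 4:2, 5:2, 6:2, 7:2, 8:2, 9:2, 10:2, 11:2, 12:1.
The maximum eccentricity is 2, realized for instance by the pair 3–1 via 3 – 12 – 1. So the diameter is 2.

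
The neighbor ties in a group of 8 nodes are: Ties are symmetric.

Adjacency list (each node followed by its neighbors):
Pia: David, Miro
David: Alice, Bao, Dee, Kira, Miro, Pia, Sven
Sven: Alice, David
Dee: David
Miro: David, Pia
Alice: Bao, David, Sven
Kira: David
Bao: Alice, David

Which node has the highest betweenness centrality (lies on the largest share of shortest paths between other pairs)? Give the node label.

Unnormalized betweenness of each node: Alice:1/2, Bao:0, David:35/2, Dee:0, Kira:0, Miro:0, Pia:0, Sven:0.
David has the largest value, 35/2, making it the main broker — the node through which the most shortest paths run.

David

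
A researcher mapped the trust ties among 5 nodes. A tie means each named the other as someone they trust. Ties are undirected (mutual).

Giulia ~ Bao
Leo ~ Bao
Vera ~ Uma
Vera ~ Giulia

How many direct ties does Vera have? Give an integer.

2

Vera is directly tied to Giulia and Uma. That is 2 neighbors, so the degree of Vera is 2.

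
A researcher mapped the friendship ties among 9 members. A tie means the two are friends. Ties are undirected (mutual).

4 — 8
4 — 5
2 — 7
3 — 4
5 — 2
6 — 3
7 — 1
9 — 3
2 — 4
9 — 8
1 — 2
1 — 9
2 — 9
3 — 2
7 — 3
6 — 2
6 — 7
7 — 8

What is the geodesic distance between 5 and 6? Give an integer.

2

One shortest route is 5 – 2 – 6, which uses 2 edges, and 5 and 6 are not directly tied, so nothing shorter exists. So d(5,6) = 2.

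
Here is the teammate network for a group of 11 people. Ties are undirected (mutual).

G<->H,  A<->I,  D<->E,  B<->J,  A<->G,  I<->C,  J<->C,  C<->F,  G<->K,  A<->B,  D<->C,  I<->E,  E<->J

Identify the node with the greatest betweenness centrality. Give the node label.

A

Unnormalized betweenness of each node: A:22, B:4, C:13, D:2/3, E:4, F:0, G:17, H:0, I:50/3, J:14/3, K:0.
A has the largest value, 22, making it the main broker — the node through which the most shortest paths run.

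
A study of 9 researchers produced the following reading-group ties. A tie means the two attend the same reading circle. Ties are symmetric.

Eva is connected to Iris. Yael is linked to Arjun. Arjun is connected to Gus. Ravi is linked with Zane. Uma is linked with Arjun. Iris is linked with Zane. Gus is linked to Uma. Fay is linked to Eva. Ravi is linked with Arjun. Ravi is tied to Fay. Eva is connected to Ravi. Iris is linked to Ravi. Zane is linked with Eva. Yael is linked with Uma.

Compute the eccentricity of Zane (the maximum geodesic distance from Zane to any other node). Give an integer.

3

Distances from Zane: Arjun:2, Eva:1, Fay:2, Gus:3, Iris:1, Ravi:1, Uma:3, Yael:3.
The largest is 3 (to Gus, Uma, and Yael), so the eccentricity of Zane is 3.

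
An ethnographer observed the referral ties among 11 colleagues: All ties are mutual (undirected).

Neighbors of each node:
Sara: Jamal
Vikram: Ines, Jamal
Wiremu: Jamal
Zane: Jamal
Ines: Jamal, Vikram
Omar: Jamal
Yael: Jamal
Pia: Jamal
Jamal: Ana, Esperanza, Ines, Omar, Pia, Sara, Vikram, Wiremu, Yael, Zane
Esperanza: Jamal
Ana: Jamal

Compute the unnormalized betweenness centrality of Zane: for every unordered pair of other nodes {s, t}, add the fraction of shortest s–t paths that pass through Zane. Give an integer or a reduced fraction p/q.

No shortest path between any pair of other nodes passes through Zane.
Summing the contributions gives betweenness(Zane) = 0.

0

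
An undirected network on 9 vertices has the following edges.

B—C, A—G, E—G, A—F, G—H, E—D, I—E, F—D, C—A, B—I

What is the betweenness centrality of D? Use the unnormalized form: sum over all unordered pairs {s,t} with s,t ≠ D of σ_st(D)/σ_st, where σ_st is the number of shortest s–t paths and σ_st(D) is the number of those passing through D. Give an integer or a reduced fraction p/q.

2

Pairs whose geodesics pass through D — F–E: 1; F–I: 1.
All other pairs contribute 0.
Summing the contributions gives betweenness(D) = 2.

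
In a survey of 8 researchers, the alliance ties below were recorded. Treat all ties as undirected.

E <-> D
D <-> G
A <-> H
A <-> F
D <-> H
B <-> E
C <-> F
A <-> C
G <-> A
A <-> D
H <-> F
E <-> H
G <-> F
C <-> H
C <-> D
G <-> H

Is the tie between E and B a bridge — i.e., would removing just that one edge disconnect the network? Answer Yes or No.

Without the E–B edge there is no alternate route between E and B, so the network disconnects. It is a bridge.

Yes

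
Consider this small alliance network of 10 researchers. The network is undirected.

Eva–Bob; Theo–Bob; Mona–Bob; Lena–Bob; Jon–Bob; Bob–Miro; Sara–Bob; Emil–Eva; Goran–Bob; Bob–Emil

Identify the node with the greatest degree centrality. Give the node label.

Degrees — Bob:9, Emil:2, Eva:2, Goran:1, Jon:1, Lena:1, Miro:1, Mona:1, Sara:1, Theo:1.
The maximum is 9, attained only by Bob.

Bob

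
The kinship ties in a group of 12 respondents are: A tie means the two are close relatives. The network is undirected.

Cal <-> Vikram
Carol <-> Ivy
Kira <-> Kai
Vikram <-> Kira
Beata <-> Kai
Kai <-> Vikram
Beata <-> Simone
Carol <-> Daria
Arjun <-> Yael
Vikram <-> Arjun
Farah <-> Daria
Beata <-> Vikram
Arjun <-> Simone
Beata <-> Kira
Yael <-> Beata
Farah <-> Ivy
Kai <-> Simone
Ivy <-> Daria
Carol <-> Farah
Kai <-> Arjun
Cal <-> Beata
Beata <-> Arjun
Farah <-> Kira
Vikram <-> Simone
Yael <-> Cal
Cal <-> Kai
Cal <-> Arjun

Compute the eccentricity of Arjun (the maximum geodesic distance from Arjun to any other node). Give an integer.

4

Distances from Arjun: Beata:1, Cal:1, Carol:4, Daria:4, Farah:3, Ivy:4, Kai:1, Kira:2, Simone:1, Vikram:1, Yael:1.
The largest is 4 (to Daria, Ivy, and Carol), so the eccentricity of Arjun is 4.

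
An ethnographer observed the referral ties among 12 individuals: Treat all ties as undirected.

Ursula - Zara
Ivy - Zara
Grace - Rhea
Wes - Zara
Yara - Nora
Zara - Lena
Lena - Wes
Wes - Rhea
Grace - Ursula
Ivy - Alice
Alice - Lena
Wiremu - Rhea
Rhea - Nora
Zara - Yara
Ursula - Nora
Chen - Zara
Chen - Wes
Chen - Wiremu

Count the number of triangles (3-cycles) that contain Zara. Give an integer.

Zara's neighbors: Chen, Ivy, Lena, Ursula, Wes, and Yara.
Neighbor pairs that are themselves tied: Zara–Chen–Wes; Zara–Lena–Wes. Each forms one triangle with Zara, for 2 in total.

2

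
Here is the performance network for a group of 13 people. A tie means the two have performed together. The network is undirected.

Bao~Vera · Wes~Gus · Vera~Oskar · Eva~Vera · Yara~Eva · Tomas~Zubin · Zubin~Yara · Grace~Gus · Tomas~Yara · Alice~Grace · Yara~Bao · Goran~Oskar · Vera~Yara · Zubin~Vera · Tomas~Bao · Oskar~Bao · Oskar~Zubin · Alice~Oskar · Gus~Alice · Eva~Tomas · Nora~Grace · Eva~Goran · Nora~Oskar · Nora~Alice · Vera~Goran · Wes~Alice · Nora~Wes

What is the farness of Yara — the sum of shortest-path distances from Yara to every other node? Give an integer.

27

Distances from Yara: Alice:3, Bao:1, Eva:1, Goran:2, Grace:4, Gus:4, Nora:3, Oskar:2, Tomas:1, Vera:1, Wes:4, Zubin:1.
Sum = 3 + 1 + 1 + 2 + 4 + 4 + 3 + 2 + 1 + 1 + 4 + 1 = 27.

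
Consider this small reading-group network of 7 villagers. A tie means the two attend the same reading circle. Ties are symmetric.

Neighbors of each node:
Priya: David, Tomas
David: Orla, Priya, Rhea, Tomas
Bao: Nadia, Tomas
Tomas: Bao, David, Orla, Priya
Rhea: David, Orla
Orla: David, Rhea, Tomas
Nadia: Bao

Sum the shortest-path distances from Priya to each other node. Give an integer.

11

Distances from Priya: Bao:2, David:1, Nadia:3, Orla:2, Rhea:2, Tomas:1.
Sum = 2 + 1 + 3 + 2 + 2 + 1 = 11.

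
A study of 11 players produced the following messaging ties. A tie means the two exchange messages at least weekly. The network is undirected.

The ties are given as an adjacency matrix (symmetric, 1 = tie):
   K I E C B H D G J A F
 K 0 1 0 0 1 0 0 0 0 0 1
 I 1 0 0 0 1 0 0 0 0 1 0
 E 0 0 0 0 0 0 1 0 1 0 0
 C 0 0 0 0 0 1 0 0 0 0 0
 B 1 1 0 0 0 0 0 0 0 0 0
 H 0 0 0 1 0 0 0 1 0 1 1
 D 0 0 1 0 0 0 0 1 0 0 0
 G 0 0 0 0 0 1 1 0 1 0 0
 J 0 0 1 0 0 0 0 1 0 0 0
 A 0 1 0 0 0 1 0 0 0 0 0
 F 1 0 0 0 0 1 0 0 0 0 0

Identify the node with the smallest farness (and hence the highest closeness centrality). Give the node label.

Farness (sum of distances to all others) for each node — A:22, B:33, C:27, D:28, E:35, F:22, G:21, H:18, I:26, J:28, K:26.
The smallest farness is 18, for H, so H has the highest closeness.

H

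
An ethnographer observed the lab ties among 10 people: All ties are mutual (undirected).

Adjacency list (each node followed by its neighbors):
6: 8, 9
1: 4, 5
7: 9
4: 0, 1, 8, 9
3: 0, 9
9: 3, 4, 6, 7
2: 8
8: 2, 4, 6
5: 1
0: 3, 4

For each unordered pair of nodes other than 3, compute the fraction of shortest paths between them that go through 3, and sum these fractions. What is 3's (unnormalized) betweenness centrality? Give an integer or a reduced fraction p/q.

4/3

Pairs whose geodesics pass through 3 — 0–9: 1/2; 0–7: 1/2; 0–6: 1/3.
All other pairs contribute 0.
Summing the contributions gives betweenness(3) = 4/3.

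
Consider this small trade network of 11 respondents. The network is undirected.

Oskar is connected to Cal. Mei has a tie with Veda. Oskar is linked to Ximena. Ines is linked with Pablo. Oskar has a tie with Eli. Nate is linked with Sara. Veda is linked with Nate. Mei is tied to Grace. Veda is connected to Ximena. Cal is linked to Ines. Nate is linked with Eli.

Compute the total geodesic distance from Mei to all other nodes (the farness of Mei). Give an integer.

30

Distances from Mei: Cal:4, Eli:3, Grace:1, Ines:5, Nate:2, Oskar:3, Pablo:6, Sara:3, Veda:1, Ximena:2.
Sum = 4 + 3 + 1 + 5 + 2 + 3 + 6 + 3 + 1 + 2 = 30.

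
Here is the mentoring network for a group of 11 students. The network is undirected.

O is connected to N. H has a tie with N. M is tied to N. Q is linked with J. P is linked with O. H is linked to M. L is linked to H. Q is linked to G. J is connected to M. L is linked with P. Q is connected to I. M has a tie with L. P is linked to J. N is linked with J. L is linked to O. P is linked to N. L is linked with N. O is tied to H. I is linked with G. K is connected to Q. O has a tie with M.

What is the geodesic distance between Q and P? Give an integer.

One shortest route is Q – J – P, which uses 2 edges, and Q and P are not directly tied, so nothing shorter exists. So d(Q,P) = 2.

2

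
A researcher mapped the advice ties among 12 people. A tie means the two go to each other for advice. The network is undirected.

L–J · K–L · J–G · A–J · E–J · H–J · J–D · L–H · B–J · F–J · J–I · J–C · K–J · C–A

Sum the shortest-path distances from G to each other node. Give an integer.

Distances from G: A:2, B:2, C:2, D:2, E:2, F:2, H:2, I:2, J:1, K:2, L:2.
Sum = 2 + 2 + 2 + 2 + 2 + 2 + 2 + 2 + 1 + 2 + 2 = 21.

21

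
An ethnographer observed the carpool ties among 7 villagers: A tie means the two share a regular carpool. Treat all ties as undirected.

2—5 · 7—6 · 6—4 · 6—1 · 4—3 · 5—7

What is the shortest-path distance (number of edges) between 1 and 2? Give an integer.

4

One shortest route is 1 – 6 – 7 – 5 – 2, which uses 4 edges, and at distance 3 from 1 we only reach {3, 5}, which does not include 2. So d(1,2) = 4.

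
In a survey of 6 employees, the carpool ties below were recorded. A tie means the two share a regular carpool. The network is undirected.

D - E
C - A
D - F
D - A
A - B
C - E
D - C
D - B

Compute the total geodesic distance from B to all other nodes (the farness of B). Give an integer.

Distances from B: A:1, C:2, D:1, E:2, F:2.
Sum = 1 + 2 + 1 + 2 + 2 = 8.

8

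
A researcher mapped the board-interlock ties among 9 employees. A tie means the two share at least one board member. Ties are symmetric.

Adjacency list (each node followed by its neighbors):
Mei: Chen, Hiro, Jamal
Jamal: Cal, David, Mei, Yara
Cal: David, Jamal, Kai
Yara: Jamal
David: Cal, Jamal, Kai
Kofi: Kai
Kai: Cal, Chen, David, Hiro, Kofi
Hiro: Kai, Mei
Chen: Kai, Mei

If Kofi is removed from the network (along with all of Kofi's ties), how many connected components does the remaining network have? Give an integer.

1

Kofi's neighbors (Kai) remain reachable from one another through other ties, so the rest of the network stays in one piece.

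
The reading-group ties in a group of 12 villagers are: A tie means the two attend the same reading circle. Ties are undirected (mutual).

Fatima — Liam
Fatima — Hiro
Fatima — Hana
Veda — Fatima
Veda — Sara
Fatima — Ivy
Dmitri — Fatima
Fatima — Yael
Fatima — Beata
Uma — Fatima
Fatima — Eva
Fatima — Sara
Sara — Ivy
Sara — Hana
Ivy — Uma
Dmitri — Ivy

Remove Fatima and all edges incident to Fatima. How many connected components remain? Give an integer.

6

Without Fatima, the remaining ties split the others into: {Hiro}; {Dmitri, Hana, Ivy, Sara, Uma, Veda}; {Yael}; {Eva}; {Beata}; {Liam}.
That's 6 separate components.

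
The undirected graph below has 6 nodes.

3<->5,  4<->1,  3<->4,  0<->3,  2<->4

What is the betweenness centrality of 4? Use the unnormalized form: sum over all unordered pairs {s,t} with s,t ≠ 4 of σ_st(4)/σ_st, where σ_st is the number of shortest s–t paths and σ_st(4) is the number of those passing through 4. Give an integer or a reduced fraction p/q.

Pairs whose geodesics pass through 4 — 2–3: 1; 2–0: 1; 2–5: 1; 2–1: 1; 3–1: 1; 0–1: 1; 5–1: 1.
All other pairs contribute 0.
Summing the contributions gives betweenness(4) = 7.

7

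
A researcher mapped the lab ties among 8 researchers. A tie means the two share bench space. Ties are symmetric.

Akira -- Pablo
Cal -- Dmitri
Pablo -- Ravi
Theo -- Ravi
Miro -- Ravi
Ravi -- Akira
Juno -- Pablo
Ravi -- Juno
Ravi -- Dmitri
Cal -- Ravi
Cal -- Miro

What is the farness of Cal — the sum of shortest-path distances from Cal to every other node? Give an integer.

11

Distances from Cal: Akira:2, Dmitri:1, Juno:2, Miro:1, Pablo:2, Ravi:1, Theo:2.
Sum = 2 + 1 + 2 + 1 + 2 + 1 + 2 = 11.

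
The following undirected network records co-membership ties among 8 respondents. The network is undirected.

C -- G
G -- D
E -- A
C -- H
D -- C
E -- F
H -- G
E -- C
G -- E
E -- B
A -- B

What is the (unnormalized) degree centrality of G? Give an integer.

G is directly tied to C, D, E, and H. That is 4 neighbors, so the degree of G is 4.

4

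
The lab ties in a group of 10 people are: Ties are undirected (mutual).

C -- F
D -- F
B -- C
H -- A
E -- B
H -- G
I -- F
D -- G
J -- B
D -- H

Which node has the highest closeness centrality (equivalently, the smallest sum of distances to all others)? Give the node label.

F

Farness (sum of distances to all others) for each node — A:33, B:24, C:20, D:20, E:32, F:18, G:26, H:25, I:26, J:32.
The smallest farness is 18, for F, so F has the highest closeness.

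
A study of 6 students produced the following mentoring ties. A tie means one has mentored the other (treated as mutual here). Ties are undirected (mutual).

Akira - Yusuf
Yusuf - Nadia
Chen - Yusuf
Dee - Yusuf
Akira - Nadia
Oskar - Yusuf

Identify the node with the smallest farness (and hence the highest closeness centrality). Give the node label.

Farness (sum of distances to all others) for each node — Akira:8, Chen:9, Dee:9, Nadia:8, Oskar:9, Yusuf:5.
The smallest farness is 5, for Yusuf, so Yusuf has the highest closeness.

Yusuf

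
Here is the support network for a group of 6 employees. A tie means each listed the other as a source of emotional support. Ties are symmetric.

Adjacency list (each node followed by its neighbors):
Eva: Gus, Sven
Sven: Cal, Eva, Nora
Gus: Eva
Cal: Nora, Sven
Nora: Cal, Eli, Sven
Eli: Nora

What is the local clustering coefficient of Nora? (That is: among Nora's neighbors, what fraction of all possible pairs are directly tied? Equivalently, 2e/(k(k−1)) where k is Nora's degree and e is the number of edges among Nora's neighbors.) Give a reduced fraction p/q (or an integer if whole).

Nora's neighbors: Cal, Eli, and Sven (k = 3).
Possible neighbor pairs: C(3,2) = 3. Edges among them: Cal–Sven → e = 1.
Clustering(Nora) = 1/3.

1/3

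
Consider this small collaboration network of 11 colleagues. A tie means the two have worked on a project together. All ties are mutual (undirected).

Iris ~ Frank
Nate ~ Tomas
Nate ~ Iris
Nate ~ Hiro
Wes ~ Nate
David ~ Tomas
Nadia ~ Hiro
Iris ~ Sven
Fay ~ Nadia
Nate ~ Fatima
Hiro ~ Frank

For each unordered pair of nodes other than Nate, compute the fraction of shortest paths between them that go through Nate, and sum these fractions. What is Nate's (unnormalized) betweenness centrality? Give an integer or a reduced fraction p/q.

32

Pairs whose geodesics pass through Nate — Sven–Fatima: 1; Sven–Nadia: 1/2; Sven–Wes: 1; Sven–Tomas: 1; Sven–Fay: 1/2; Sven–Hiro: 1/2; Sven–David: 1; Fatima–Nadia: 1; Fatima–Iris: 1; Fatima–Wes: 1; Fatima–Tomas: 1; Fatima–Fay: 1; Fatima–Frank: 2/2; Fatima–Hiro: 1 … (+21 more pairs).
All other pairs contribute 0.
Summing the contributions gives betweenness(Nate) = 32.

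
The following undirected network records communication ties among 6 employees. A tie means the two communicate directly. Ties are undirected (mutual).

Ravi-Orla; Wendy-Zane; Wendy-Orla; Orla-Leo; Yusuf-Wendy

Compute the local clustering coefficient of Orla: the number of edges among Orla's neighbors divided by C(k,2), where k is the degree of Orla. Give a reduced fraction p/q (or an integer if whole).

Orla's neighbors: Leo, Ravi, and Wendy (k = 3).
Possible neighbor pairs: C(3,2) = 3. Edges among them: none → e = 0.
Clustering(Orla) = 0/3 = 0.

0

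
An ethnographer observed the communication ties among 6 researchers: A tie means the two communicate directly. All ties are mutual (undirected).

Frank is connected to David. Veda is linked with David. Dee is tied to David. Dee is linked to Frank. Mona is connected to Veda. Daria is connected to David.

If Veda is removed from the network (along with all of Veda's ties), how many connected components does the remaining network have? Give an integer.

2

Without Veda, the remaining ties split the others into: {Daria, David, Dee, Frank}; {Mona}.
That's 2 separate components.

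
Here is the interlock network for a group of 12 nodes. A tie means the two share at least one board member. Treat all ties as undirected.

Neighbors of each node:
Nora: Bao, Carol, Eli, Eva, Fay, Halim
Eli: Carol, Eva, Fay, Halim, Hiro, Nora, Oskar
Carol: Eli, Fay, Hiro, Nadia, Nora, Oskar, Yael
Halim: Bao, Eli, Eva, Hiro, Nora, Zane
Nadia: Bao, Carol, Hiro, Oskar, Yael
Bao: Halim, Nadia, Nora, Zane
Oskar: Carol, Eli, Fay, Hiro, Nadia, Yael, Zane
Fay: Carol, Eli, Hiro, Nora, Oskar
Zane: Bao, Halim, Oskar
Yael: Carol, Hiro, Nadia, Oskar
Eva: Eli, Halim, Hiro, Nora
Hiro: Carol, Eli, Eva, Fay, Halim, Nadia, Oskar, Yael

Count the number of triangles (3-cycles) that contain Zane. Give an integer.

Zane's neighbors: Bao, Halim, and Oskar.
Neighbor pairs that are themselves tied: Zane–Bao–Halim. Each forms one triangle with Zane, for 1 in total.

1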